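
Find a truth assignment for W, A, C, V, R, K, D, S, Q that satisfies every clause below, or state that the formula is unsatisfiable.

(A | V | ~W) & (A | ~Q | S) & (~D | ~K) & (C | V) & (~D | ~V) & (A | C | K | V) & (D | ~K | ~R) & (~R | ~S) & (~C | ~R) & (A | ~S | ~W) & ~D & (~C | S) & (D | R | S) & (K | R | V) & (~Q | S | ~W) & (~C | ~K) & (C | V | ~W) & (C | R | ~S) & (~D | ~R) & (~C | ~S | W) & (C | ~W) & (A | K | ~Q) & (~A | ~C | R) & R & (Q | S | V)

Unit clause (~D) forces D = False.
Unit clause (R) forces R = True.
In (D | ~K | ~R) only ~K is left, so K = False.
In (~R | ~S) only ~S is left, so S = False.
In (~C | ~R) only ~C is left, so C = False.
In (C | ~W) only ~W is left, so W = False.
In (C | V) only V is left, so V = True.
Set A = True.
Set Q = False.
All clauses satisfied.

W = False, A = True, C = False, V = True, R = True, K = False, D = False, S = False, Q = False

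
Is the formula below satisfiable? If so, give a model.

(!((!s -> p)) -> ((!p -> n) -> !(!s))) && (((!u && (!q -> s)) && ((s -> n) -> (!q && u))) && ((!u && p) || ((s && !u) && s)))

n=F; p=T; s=T; q=F; u=F

  !((!s -> p)) -> ((!p -> n) -> !(!s)) = True
    !((!s -> p)) = False
      !s -> p = True
        !s = False
    (!p -> n) -> !(!s) = True
      !p -> n = True
        !p = False
      !(!s) = True
        !s = False
  ((!u && (!q -> s)) && ((s -> n) -> (!q && u))) && ((!u && p) || ((s && !u) && s)) = True
    (!u && (!q -> s)) && ((s -> n) -> (!q && u)) = True
      !u && (!q -> s) = True
        !u = True
        !q -> s = True
          !q = True
      (s -> n) -> (!q && u) = True
        s -> n = False
        !q && u = False
          !q = True
    (!u && p) || ((s && !u) && s) = True
      !u && p = True
        !u = True
      (s && !u) && s = True
        s && !u = True
          !u = True
Both conjuncts True, so the formula holds.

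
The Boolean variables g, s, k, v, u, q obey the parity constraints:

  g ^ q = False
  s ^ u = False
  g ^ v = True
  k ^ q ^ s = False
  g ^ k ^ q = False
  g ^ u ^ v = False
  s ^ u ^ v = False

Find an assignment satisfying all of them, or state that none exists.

g = True; s = True; k = False; v = False; u = True; q = True

g ^ q = T ^ T = False ✓
s ^ u = T ^ T = False ✓
g ^ v = T ^ F = True ✓
k ^ q ^ s = F ^ T ^ T = False ✓
g ^ k ^ q = T ^ F ^ T = False ✓
g ^ u ^ v = T ^ T ^ F = False ✓
s ^ u ^ v = T ^ T ^ F = False ✓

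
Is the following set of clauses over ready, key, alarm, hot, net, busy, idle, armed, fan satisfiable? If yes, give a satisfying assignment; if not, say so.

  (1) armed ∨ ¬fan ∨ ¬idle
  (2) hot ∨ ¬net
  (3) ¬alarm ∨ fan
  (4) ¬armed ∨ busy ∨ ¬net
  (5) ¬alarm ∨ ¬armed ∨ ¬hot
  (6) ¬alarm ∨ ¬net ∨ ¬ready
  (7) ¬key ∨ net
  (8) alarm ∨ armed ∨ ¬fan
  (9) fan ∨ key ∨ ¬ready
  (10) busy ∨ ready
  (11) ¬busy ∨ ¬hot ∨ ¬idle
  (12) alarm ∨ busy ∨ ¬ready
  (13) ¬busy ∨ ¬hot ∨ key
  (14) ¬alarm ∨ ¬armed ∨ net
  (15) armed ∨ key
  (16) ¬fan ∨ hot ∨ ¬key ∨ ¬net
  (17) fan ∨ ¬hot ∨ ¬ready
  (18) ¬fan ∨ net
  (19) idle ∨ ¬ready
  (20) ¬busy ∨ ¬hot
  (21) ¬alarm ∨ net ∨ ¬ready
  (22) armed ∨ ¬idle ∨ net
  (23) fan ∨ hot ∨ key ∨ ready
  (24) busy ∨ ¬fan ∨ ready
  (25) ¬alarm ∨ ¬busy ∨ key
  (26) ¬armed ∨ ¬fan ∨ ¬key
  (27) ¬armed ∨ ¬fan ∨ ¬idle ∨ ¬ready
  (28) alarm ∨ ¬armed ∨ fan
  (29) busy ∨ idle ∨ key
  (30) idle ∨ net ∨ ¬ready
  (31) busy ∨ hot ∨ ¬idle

Case net = True:
  (hot ∨ ¬net) forces hot = True.
  (¬busy ∨ ¬hot) forces busy = False.
  (¬armed ∨ busy ∨ ¬net) forces armed = False.
  (busy ∨ ready) forces ready = True.
  (¬alarm ∨ ¬net ∨ ¬ready) forces alarm = False.
  Clause (alarm ∨ busy ∨ ¬ready) is falsified — contradiction.
Case net = False:
  (¬key ∨ net) forces key = False.
  (armed ∨ key) forces armed = True.
  (¬alarm ∨ ¬armed ∨ net) forces alarm = False.
  (¬fan ∨ net) forces fan = False.
  Clause (alarm ∨ ¬armed ∨ fan) is falsified — contradiction.
Both cases fail, so the formula is unsatisfiable.

UNSATISFIABLE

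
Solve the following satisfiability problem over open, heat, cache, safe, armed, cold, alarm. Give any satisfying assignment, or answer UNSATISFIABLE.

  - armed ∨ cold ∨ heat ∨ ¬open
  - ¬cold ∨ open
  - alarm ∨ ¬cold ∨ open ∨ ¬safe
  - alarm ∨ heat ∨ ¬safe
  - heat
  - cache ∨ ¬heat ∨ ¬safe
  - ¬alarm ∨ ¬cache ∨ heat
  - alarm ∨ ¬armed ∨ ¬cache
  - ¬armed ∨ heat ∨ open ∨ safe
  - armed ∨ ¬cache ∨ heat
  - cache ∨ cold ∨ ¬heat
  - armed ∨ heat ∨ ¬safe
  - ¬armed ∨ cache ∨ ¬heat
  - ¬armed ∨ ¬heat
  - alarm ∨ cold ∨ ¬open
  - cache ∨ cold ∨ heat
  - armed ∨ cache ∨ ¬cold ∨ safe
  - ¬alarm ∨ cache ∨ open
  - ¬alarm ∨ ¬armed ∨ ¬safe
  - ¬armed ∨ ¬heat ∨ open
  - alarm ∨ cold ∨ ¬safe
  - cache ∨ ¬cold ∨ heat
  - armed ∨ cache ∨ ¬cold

open: True, heat: True, cache: True, safe: False, armed: False, cold: True, alarm: False

Unit clause (heat) forces heat = True.
In (¬armed ∨ ¬heat) only ¬armed is left, so armed = False.
Set open = True.
Set cache = True.
Set safe = False.
Set cold = True.
Set alarm = False.
All clauses satisfied.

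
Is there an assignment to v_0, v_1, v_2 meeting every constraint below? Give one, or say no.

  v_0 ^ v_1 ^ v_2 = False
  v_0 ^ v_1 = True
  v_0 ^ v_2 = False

v_0 = True; v_1 = False; v_2 = True

v_0 ^ v_1 ^ v_2 = T ^ F ^ T = False ✓
v_0 ^ v_1 = T ^ F = True ✓
v_0 ^ v_2 = T ^ T = False ✓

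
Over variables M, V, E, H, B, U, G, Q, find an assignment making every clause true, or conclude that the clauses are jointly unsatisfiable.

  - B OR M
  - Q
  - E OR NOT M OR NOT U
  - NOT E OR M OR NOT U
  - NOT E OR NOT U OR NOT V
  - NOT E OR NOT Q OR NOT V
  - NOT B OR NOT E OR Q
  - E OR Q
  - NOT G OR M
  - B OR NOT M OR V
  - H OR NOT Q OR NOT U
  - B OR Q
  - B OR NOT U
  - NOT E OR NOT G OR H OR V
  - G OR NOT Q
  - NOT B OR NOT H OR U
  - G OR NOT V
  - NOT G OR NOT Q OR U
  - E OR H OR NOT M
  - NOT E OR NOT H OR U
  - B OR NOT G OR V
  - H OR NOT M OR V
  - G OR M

M = True, V = False, E = True, H = True, B = True, U = True, G = True, Q = True

Unit clause (Q) forces Q = True.
In (G OR NOT Q) only G is left, so G = True.
In (NOT G OR NOT Q OR U) only U is left, so U = True.
In (NOT G OR M) only M is left, so M = True.
In (H OR NOT Q OR NOT U) only H is left, so H = True.
In (B OR NOT U) only B is left, so B = True.
In (E OR NOT M OR NOT U) only E is left, so E = True.
In (NOT E OR NOT U OR NOT V) only NOT V is left, so V = False.
All clauses satisfied.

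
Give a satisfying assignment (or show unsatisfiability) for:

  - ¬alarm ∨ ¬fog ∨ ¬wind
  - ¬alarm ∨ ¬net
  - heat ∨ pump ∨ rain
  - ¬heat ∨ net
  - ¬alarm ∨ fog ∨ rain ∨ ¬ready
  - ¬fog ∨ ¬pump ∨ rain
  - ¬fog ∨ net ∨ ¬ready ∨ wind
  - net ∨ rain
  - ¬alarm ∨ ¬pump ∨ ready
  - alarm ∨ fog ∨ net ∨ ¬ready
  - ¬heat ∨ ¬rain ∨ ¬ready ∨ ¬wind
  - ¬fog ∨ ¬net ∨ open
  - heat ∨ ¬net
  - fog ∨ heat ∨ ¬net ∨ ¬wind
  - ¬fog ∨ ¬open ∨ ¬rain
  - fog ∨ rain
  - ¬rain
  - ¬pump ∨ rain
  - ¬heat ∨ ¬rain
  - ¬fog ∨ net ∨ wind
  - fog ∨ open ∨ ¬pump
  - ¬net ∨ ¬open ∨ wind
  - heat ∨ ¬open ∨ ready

pump = False; rain = False; wind = True; fog = True; alarm = False; heat = True; open = True; net = True; ready = False

Unit clause (¬rain) forces rain = False.
In (¬pump ∨ rain) only ¬pump is left, so pump = False.
In (heat ∨ pump ∨ rain) only heat is left, so heat = True.
In (¬heat ∨ net) only net is left, so net = True.
In (fog ∨ rain) only fog is left, so fog = True.
In (¬alarm ∨ ¬net) only ¬alarm is left, so alarm = False.
In (¬fog ∨ ¬net ∨ open) only open is left, so open = True.
In (¬net ∨ ¬open ∨ wind) only wind is left, so wind = True.
Set ready = False.
All clauses satisfied.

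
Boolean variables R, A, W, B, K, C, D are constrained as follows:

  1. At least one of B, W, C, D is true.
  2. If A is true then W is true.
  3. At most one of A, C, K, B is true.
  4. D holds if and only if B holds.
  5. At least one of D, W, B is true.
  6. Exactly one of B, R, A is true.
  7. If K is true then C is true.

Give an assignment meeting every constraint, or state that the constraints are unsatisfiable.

R = False, A = False, W = True, B = True, K = False, C = False, D = True

  (1) {B, W, C, D}: 3 true — at least one ✓
  (2) A=F ⇒ W: vacuous ✓
  (3) {A, C, K, B}: 1 true — at most one ✓
  (4) D=T, B=T — same ✓
  (5) {D, W, B}: 3 true — at least one ✓
  (6) {B, R, A}: 1 true — exactly one ✓
  (7) K=F ⇒ C: vacuous ✓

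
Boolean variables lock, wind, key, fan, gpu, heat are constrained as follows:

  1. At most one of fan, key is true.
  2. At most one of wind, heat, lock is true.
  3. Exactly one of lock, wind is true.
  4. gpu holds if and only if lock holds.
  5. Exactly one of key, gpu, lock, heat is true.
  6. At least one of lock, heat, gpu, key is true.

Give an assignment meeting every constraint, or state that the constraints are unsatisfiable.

lock = False, wind = True, key = True, fan = False, gpu = False, heat = False

  (1) {fan, key}: 1 true — at most one ✓
  (2) {wind, heat, lock}: 1 true — at most one ✓
  (3) {lock, wind}: 1 true — exactly one ✓
  (4) gpu=F, lock=F — same ✓
  (5) {key, gpu, lock, heat}: 1 true — exactly one ✓
  (6) {lock, heat, gpu, key}: 1 true — at least one ✓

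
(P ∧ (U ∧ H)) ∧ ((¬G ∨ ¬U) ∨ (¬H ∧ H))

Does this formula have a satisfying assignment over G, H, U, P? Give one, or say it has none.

G=F; H=T; U=T; P=T

  P ∧ (U ∧ H) = True
    U ∧ H = True
  (¬G ∨ ¬U) ∨ (¬H ∧ H) = True
    ¬G ∨ ¬U = True
      ¬G = True
      ¬U = False
    ¬H ∧ H = False
      ¬H = False
Both conjuncts True, so the formula holds.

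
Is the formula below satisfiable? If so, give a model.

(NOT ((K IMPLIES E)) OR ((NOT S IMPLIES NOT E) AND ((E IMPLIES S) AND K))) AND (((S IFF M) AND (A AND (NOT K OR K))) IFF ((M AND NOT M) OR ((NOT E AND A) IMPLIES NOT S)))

A = True, S = True, E = False, M = False, K = True

  NOT ((K IMPLIES E)) OR ((NOT S IMPLIES NOT E) AND ((E IMPLIES S) AND K)) = True
    NOT ((K IMPLIES E)) = True
      K IMPLIES E = False
    (NOT S IMPLIES NOT E) AND ((E IMPLIES S) AND K) = True
      NOT S IMPLIES NOT E = True
        NOT S = False
        NOT E = True
      (E IMPLIES S) AND K = True
        E IMPLIES S = True
  ((S IFF M) AND (A AND (NOT K OR K))) IFF ((M AND NOT M) OR ((NOT E AND A) IMPLIES NOT S)) = True
    (S IFF M) AND (A AND (NOT K OR K)) = False
      S IFF M = False
      A AND (NOT K OR K) = True
        NOT K OR K = True
          NOT K = False
    (M AND NOT M) OR ((NOT E AND A) IMPLIES NOT S) = False
      M AND NOT M = False
        NOT M = True
      (NOT E AND A) IMPLIES NOT S = False
        NOT E AND A = True
          NOT E = True
        NOT S = False
Both conjuncts True, so the formula holds.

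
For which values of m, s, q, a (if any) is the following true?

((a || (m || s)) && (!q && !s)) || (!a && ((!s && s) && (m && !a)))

m = True; s = False; q = False; a = True

  ((a || (m || s)) && (!q && !s)) || (!a && ((!s && s) && (m && !a))) = True
    (a || (m || s)) && (!q && !s) = True
      a || (m || s) = True
        m || s = True
      !q && !s = True
        !q = True
        !s = True
    !a && ((!s && s) && (m && !a)) = False
      !a = False
      (!s && s) && (m && !a) = False
        !s && s = False
          !s = True
        m && !a = False
          !a = False
The formula evaluates to True.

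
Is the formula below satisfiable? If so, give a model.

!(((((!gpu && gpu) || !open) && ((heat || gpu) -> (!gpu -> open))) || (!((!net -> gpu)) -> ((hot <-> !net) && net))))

gpu: False, net: False, open: False, heat: True, hot: True

  !(((((!gpu && gpu) || !open) && ((heat || gpu) -> (!gpu -> open))) || (!((!net -> gpu)) -> ((hot <-> !net) && net)))) = True
    (((!gpu && gpu) || !open) && ((heat || gpu) -> (!gpu -> open))) || (!((!net -> gpu)) -> ((hot <-> !net) && net)) = False
      ((!gpu && gpu) || !open) && ((heat || gpu) -> (!gpu -> open)) = False
        (!gpu && gpu) || !open = True
          !gpu && gpu = False
            !gpu = True
          !open = True
        (heat || gpu) -> (!gpu -> open) = False
          heat || gpu = True
          !gpu -> open = False
            !gpu = True
      !((!net -> gpu)) -> ((hot <-> !net) && net) = False
        !((!net -> gpu)) = True
          !net -> gpu = False
            !net = True
        (hot <-> !net) && net = False
          hot <-> !net = True
            !net = True
The formula evaluates to True.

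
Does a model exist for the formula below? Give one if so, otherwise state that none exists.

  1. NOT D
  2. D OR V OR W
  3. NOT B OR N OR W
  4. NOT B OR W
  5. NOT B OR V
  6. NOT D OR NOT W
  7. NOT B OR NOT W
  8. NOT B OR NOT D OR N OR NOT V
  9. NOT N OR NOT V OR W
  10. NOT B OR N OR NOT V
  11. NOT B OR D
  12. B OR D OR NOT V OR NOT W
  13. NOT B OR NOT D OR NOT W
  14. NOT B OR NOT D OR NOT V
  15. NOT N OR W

Unit clause (NOT D) forces D = False.
In (NOT B OR D) only NOT B is left, so B = False.
Set N = False.
Set W = True.
  then (B OR D OR NOT V OR NOT W) forces V = False.
All clauses satisfied.

N: False; W: True; D: False; V: False; B: False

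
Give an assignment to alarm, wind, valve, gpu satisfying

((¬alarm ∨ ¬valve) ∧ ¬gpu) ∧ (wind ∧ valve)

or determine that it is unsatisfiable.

alarm=F; wind=T; valve=T; gpu=F

  (¬alarm ∨ ¬valve) ∧ ¬gpu = True
    ¬alarm ∨ ¬valve = True
      ¬alarm = True
      ¬valve = False
    ¬gpu = True
  wind ∧ valve = True
Both conjuncts True, so the formula holds.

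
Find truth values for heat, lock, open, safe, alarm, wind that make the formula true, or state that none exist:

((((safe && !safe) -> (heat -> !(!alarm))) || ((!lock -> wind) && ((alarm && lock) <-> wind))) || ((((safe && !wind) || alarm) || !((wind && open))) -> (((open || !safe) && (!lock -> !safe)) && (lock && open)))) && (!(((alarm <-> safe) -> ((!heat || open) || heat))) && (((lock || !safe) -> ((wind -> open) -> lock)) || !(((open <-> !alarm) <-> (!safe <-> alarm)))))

UNSATISFIABLE

The conjunct !(((alarm <-> safe) -> ((!heat || open) || heat))) is unsatisfiable on its own:
  heat = True: this becomes !(((alarm <-> safe) -> True)) = False.
  heat = False: this becomes !(((alarm <-> safe) -> True)) = False.
So the whole conjunction is unsatisfiable.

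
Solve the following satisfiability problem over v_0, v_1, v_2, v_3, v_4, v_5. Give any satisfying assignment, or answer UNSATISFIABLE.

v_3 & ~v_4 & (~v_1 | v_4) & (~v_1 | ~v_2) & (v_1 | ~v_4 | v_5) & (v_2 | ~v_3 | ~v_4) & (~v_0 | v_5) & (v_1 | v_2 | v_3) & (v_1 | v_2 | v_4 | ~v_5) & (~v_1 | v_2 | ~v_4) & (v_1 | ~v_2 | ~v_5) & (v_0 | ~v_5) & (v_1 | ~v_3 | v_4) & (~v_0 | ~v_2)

Case v_3 = True:
  (~v_4) forces v_4 = False.
  (~v_1 | v_4) forces v_1 = False.
  Clause (v_1 | ~v_3 | v_4) is falsified — contradiction.
Case v_3 = False:
  Clause (v_3) is falsified — contradiction.
Both cases fail, so the formula is unsatisfiable.

Unsatisfiable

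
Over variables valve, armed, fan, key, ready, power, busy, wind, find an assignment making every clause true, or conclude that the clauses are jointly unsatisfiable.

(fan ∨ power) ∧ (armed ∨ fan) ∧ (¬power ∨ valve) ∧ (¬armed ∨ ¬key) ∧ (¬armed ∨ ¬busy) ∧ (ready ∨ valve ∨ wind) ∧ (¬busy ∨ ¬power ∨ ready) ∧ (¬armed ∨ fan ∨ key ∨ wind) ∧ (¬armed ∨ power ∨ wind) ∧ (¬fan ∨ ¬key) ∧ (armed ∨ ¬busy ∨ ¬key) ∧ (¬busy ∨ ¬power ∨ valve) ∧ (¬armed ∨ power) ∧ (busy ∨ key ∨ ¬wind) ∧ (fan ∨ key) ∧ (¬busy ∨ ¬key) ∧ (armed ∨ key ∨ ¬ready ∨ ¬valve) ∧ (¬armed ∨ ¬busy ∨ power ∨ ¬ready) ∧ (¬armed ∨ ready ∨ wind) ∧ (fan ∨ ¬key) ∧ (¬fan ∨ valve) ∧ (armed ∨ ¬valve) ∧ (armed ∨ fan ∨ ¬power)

Try valve = False:
  (¬power ∨ valve) forces power = False.
  (fan ∨ power) forces fan = True.
  clause (¬fan ∨ valve) is falsified — backtrack.
So valve = True.
  then (armed ∨ ¬valve) forces armed = True.
  then (¬armed ∨ ¬key) forces key = False.
  then (¬armed ∨ ¬busy) forces busy = False.
  then (¬armed ∨ power) forces power = True.
  then (busy ∨ key ∨ ¬wind) forces wind = False.
  then (fan ∨ key) forces fan = True.
  then (¬armed ∨ ready ∨ wind) forces ready = True.
All clauses satisfied.

valve=T; armed=T; fan=T; key=F; ready=T; power=T; busy=F; wind=F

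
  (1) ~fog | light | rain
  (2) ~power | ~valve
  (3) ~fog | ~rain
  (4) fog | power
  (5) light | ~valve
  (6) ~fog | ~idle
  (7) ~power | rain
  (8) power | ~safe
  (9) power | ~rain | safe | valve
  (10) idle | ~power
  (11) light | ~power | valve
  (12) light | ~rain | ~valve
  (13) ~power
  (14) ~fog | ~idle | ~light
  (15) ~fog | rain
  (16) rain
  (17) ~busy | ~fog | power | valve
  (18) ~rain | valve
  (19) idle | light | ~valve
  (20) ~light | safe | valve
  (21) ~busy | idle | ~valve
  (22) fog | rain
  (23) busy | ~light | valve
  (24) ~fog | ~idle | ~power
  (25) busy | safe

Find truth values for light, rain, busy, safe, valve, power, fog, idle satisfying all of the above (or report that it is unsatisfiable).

UNSATISFIABLE

Case rain = True:
  (~fog | ~rain) forces fog = False.
  (fog | power) forces power = True.
  Clause (~power) is falsified — contradiction.
Case rain = False:
  Clause (rain) is falsified — contradiction.
Both cases fail, so the formula is unsatisfiable.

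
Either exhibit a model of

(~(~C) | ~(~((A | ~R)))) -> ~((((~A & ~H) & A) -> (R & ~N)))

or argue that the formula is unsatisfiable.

H = True, N = False, R = True, A = False, C = False

  (~(~C) | ~(~((A | ~R)))) -> ~((((~A & ~H) & A) -> (R & ~N))) = True
    ~(~C) | ~(~((A | ~R))) = False
      ~(~C) = False
        ~C = True
      ~(~((A | ~R))) = False
        ~((A | ~R)) = True
          A | ~R = False
            ~R = False
    ~((((~A & ~H) & A) -> (R & ~N))) = False
      ((~A & ~H) & A) -> (R & ~N) = True
        (~A & ~H) & A = False
          ~A & ~H = False
            ~A = True
            ~H = False
        R & ~N = True
          ~N = True
The formula evaluates to True.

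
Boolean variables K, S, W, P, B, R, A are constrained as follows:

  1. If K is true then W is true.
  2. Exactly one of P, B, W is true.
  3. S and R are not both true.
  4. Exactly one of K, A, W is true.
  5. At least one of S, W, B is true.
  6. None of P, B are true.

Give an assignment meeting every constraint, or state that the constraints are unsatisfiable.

K=F; S=F; W=T; P=F; B=F; R=T; A=F

  (1) K=F ⇒ W: vacuous ✓
  (2) {P, B, W}: 1 true — exactly one ✓
  (3) S=F, R=T — not both ✓
  (4) {K, A, W}: 1 true — exactly one ✓
  (5) {S, W, B}: 1 true — at least one ✓
  (6) {P, B}: 0 true — none ✓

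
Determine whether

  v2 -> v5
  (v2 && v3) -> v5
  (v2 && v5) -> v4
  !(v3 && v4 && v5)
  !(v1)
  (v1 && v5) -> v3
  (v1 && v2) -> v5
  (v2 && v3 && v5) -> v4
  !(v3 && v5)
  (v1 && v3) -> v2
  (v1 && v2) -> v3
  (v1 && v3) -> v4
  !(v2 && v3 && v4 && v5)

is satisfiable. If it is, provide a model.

Unit clause (!v1) forces v1 = False.
Set v2 = False.
Set v3 = False.
Set v4 = True.
Set v5 = True.
All clauses satisfied.

v1=F, v2=F, v3=F, v4=T, v5=T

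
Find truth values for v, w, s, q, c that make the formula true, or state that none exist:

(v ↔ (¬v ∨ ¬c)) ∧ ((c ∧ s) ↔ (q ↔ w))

v: True; w: False; s: False; q: True; c: False

  v ↔ (¬v ∨ ¬c) = True
    ¬v ∨ ¬c = True
      ¬v = False
      ¬c = True
  (c ∧ s) ↔ (q ↔ w) = True
    c ∧ s = False
    q ↔ w = False
Both conjuncts True, so the formula holds.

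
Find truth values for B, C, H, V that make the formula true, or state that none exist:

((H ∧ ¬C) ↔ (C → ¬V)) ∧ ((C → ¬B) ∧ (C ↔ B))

B=F, C=F, H=T, V=F

  (H ∧ ¬C) ↔ (C → ¬V) = True
    H ∧ ¬C = True
      ¬C = True
    C → ¬V = True
      ¬V = True
  (C → ¬B) ∧ (C ↔ B) = True
    C → ¬B = True
      ¬B = True
    C ↔ B = True
Both conjuncts True, so the formula holds.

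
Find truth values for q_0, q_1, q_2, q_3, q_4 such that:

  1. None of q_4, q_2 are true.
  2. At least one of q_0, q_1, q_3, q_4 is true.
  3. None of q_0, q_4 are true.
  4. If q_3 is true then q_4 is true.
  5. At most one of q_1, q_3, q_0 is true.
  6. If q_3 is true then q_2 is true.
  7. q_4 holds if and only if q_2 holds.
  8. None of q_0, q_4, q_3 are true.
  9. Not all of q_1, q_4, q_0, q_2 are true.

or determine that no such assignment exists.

q_0 = False, q_1 = True, q_2 = False, q_3 = False, q_4 = False

  (1) {q_4, q_2}: 0 true — none ✓
  (2) {q_0, q_1, q_3, q_4}: 1 true — at least one ✓
  (3) {q_0, q_4}: 0 true — none ✓
  (4) q_3=F ⇒ q_4: vacuous ✓
  (5) {q_1, q_3, q_0}: 1 true — at most one ✓
  (6) q_3=F ⇒ q_2: vacuous ✓
  (7) q_4=F, q_2=F — same ✓
  (8) {q_0, q_4, q_3}: 0 true — none ✓
  (9) {q_1, q_4, q_0, q_2}: 1/4 true — not all ✓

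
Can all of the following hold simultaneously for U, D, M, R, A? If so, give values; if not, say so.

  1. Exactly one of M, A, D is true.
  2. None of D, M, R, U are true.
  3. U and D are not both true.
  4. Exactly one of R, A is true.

U = False, D = False, M = False, R = False, A = True

  (1) {M, A, D}: 1 true — exactly one ✓
  (2) {D, M, R, U}: 0 true — none ✓
  (3) U=F, D=F — not both ✓
  (4) {R, A}: 1 true — exactly one ✓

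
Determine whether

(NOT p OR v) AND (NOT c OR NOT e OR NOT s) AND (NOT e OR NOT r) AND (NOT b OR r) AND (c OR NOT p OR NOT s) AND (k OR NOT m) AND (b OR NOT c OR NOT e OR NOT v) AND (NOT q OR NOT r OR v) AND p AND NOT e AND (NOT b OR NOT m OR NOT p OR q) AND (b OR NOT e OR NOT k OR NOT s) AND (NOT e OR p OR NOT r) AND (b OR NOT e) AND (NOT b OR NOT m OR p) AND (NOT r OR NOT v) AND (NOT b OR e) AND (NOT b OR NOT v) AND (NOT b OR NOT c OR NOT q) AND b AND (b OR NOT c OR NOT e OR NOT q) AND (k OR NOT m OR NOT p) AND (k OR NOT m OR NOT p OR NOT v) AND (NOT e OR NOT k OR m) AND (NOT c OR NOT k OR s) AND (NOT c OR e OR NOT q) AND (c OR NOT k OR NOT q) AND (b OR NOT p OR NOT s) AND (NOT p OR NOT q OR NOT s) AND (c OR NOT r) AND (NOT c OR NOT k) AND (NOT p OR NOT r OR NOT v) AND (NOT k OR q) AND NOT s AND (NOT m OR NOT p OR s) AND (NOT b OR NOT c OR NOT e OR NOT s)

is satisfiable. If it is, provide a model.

Case b = True:
  (NOT b OR r) forces r = True.
  (NOT e OR NOT r) forces e = False.
  Clause (NOT b OR e) is falsified — contradiction.
Case b = False:
  Clause (b) is falsified — contradiction.
Both cases fail, so the formula is unsatisfiable.

Unsatisfiable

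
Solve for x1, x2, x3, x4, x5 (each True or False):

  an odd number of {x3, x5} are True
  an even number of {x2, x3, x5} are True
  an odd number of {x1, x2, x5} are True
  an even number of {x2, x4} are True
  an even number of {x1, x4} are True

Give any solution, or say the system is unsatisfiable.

x1 = True; x2 = True; x3 = False; x4 = True; x5 = True

{x3, x5}: 1 true → odd ✓
{x2, x3, x5}: 2 true → even ✓
{x1, x2, x5}: 3 true → odd ✓
{x2, x4}: 2 true → even ✓
{x1, x4}: 2 true → even ✓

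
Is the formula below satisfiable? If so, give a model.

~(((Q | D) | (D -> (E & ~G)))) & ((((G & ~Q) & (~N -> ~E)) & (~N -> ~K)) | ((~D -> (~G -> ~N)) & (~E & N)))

The conjunct ~(((Q | D) | (D -> (E & ~G)))) is unsatisfiable on its own:
  D = True: this becomes ~((True | (E & ~G))) = False.
  D = False: this becomes ~((Q | True)) = False.
So the whole conjunction is unsatisfiable.

UNSATISFIABLE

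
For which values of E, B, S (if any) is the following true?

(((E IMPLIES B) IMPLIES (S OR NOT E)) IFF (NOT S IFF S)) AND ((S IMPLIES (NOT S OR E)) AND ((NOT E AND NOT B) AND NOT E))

UNSATISFIABLE

Case E = True: the conjunct NOT E is False.
Case E = False: the formula simplifies to (NOT S IFF S) AND ((S IMPLIES NOT S) AND NOT B).
  S = True: the conjunct NOT S IFF S becomes NOT True IFF True = False.
  S = False: the conjunct NOT S IFF S becomes NOT False IFF False = False.
Both cases fail — unsatisfiable.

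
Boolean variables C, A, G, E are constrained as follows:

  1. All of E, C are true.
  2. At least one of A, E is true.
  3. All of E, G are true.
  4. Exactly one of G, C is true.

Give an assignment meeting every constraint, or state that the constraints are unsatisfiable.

Case C = True:
  (1) forces E = True.
  (3) forces G = True.
  Constraint (4) is violated (G=T, C=T) — contradiction.
Case C = False:
  Constraint (1) is violated (C=F) — contradiction.
Both cases fail — unsatisfiable.

Unsatisfiable — no assignment works.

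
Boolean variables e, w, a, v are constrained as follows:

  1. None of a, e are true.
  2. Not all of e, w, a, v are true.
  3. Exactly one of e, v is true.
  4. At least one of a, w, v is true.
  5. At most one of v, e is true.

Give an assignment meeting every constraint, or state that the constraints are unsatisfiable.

e = False, w = True, a = False, v = True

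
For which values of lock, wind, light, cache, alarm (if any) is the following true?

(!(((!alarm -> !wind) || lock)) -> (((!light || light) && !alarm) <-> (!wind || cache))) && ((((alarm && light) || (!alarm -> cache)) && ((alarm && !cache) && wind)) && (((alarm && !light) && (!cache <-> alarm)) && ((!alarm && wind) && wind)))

Case alarm = True: the conjunct !alarm is False.
Case alarm = False: the conjunct alarm is False.
Both cases fail — unsatisfiable.

Unsatisfiable — no assignment works.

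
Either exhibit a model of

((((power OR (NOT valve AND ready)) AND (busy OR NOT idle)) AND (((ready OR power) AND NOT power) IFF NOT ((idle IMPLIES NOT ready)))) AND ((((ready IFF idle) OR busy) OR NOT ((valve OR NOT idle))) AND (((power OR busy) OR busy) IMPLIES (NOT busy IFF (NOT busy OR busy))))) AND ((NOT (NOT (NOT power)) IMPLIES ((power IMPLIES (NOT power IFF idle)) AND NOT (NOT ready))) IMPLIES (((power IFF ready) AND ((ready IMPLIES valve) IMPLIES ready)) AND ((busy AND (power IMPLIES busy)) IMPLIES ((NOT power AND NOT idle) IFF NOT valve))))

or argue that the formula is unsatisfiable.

Case busy = True: the conjunct ((power OR busy) OR busy) IMPLIES (NOT busy IFF (NOT busy OR busy)) becomes (True OR True) IMPLIES (False IFF True) = False.
Case busy = False: the formula simplifies to ((((power OR (NOT valve AND ready)) AND NOT idle) AND (((ready OR power) AND NOT power) IFF NOT ((idle IMPLIES NOT ready)))) AND ((ready IFF idle) OR NOT ((valve OR NOT idle)))) AND ((NOT (NOT (NOT power)) IMPLIES ((power IMPLIES (NOT power IFF idle)) AND NOT (NOT ready))) IMPLIES ((power IFF ready) AND ((ready IMPLIES valve) IMPLIES ready))).
  idle = True: the conjunct NOT idle is False.
  idle = False: simplifies to (((power OR (NOT valve AND ready)) AND NOT (((ready OR power) AND NOT power))) AND NOT ready) AND ((NOT (NOT (NOT power)) IMPLIES ((power IMPLIES power) AND NOT (NOT ready))) IMPLIES ((power IFF ready) AND ((ready IMPLIES valve) IMPLIES ready))).
    ready = True: the conjunct NOT ready is False.
    ready = False: simplifies to (power AND NOT ((power AND NOT power))) AND NOT power.
      power = True: the conjunct NOT power is False.
      power = False: the conjunct power is False.
Both cases fail — unsatisfiable.

No satisfying assignment exists.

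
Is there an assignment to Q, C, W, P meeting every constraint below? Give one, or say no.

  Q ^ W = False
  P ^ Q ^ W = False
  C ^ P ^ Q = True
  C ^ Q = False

Unsatisfiable — no assignment works.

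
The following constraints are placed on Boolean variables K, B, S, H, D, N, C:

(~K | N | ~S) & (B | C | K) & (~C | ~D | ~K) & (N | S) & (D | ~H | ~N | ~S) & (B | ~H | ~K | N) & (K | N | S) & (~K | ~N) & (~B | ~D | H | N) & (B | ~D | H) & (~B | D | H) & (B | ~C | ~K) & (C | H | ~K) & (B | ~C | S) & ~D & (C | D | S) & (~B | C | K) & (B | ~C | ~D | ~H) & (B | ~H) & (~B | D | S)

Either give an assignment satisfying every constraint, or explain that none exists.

Unit clause (~D) forces D = False.
Set K = False.
Set B = False.
  then (B | C | K) forces C = True.
  then (B | ~C | S) forces S = True.
  then (B | ~H) forces H = False.
Set N = True.
All clauses satisfied.

K = False, B = False, S = True, H = False, D = False, N = True, C = True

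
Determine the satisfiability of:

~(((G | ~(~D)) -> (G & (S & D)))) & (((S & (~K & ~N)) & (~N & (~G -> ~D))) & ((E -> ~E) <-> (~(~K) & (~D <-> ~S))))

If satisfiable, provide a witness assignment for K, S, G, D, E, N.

K: False; S: True; G: True; D: False; E: True; N: False

  ~(((G | ~(~D)) -> (G & (S & D)))) = True
    (G | ~(~D)) -> (G & (S & D)) = False
      G | ~(~D) = True
        ~(~D) = False
          ~D = True
      G & (S & D) = False
        S & D = False
  ((S & (~K & ~N)) & (~N & (~G -> ~D))) & ((E -> ~E) <-> (~(~K) & (~D <-> ~S))) = True
    (S & (~K & ~N)) & (~N & (~G -> ~D)) = True
      S & (~K & ~N) = True
        ~K & ~N = True
          ~K = True
          ~N = True
      ~N & (~G -> ~D) = True
        ~N = True
        ~G -> ~D = True
          ~G = False
          ~D = True
    (E -> ~E) <-> (~(~K) & (~D <-> ~S)) = True
      E -> ~E = False
        ~E = False
      ~(~K) & (~D <-> ~S) = False
        ~(~K) = False
          ~K = True
        ~D <-> ~S = False
          ~D = True
          ~S = False
Both conjuncts True, so the formula holds.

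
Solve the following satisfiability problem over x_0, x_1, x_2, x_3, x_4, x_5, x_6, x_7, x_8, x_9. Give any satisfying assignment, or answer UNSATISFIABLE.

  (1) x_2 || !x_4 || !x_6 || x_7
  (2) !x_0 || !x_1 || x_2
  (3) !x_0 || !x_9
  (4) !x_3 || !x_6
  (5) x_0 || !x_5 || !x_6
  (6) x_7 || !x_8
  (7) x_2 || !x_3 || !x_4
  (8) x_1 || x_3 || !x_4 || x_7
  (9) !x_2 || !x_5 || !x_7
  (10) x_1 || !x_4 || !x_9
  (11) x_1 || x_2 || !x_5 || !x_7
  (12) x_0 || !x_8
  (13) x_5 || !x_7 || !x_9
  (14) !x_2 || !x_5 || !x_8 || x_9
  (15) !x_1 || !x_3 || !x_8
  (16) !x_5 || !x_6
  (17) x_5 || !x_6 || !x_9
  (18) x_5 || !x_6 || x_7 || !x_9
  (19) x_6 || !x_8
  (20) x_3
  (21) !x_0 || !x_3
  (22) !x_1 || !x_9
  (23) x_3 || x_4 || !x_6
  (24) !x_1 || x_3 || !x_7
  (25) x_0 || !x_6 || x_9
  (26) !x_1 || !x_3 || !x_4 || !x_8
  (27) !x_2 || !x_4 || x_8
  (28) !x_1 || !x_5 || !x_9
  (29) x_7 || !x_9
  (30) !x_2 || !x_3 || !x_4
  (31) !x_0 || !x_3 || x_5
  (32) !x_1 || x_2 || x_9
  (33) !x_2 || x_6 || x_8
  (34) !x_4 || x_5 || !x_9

x_0=F; x_1=F; x_2=F; x_3=T; x_4=F; x_5=T; x_6=F; x_7=F; x_8=F; x_9=F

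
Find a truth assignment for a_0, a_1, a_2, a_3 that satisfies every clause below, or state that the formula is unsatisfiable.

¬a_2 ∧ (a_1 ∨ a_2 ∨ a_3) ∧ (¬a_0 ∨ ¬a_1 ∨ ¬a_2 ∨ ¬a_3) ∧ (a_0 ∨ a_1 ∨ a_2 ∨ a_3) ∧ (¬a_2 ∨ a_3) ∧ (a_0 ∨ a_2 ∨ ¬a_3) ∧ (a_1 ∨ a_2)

Unit clause (¬a_2) forces a_2 = False.
In (a_1 ∨ a_2) only a_1 is left, so a_1 = True.
Set a_0 = True.
Set a_3 = False.
Check each clause:
  (¬a_2): ¬a_2 holds.
  (a_1 ∨ a_2 ∨ a_3): a_1 holds.
  (¬a_0 ∨ ¬a_1 ∨ ¬a_2 ∨ ¬a_3): ¬a_2 holds.
  (a_0 ∨ a_1 ∨ a_2 ∨ a_3): a_0 holds.
  (¬a_2 ∨ a_3): ¬a_2 holds.
  (a_0 ∨ a_2 ∨ ¬a_3): a_0 holds.
  (a_1 ∨ a_2): a_1 holds.
All clauses satisfied.

a_0 = True, a_1 = True, a_2 = False, a_3 = False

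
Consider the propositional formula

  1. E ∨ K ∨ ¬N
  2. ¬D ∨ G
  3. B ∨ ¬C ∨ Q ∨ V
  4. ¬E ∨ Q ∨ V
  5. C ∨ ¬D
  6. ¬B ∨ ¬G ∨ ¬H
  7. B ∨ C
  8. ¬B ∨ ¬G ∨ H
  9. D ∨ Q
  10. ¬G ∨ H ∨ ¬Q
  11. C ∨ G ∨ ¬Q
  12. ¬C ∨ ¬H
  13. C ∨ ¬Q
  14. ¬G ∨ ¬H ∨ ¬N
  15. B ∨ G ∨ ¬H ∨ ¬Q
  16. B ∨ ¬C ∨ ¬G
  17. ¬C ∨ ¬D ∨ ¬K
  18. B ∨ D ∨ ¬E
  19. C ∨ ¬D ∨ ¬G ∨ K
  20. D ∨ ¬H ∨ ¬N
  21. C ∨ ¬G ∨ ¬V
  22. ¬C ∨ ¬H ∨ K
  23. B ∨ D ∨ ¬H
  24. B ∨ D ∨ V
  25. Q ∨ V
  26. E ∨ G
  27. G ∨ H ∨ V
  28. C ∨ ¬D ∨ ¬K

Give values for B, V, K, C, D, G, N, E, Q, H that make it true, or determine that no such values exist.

Set B = True.
Set V = True.
Set K = True.
Set C = True.
  then (¬C ∨ ¬H) forces H = False.
  then (¬C ∨ ¬D ∨ ¬K) forces D = False.
  then (¬B ∨ ¬G ∨ H) forces G = False.
  then (D ∨ Q) forces Q = True.
  then (E ∨ G) forces E = True.
Set N = True.
All clauses satisfied.

B = True, V = True, K = True, C = True, D = False, G = False, N = True, E = True, Q = True, H = False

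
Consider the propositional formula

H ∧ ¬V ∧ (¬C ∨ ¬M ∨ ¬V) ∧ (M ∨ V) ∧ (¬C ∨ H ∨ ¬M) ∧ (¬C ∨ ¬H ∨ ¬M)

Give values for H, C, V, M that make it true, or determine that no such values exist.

Unit clause (H) forces H = True.
Unit clause (¬V) forces V = False.
In (M ∨ V) only M is left, so M = True.
In (¬C ∨ ¬H ∨ ¬M) only ¬C is left, so C = False.
Check each clause:
  (H): H holds.
  (¬V): ¬V holds.
  (¬C ∨ ¬M ∨ ¬V): ¬C holds.
  (M ∨ V): M holds.
  (¬C ∨ H ∨ ¬M): ¬C holds.
  (¬C ∨ ¬H ∨ ¬M): ¬C holds.
All clauses satisfied.

H = True; C = False; V = False; M = True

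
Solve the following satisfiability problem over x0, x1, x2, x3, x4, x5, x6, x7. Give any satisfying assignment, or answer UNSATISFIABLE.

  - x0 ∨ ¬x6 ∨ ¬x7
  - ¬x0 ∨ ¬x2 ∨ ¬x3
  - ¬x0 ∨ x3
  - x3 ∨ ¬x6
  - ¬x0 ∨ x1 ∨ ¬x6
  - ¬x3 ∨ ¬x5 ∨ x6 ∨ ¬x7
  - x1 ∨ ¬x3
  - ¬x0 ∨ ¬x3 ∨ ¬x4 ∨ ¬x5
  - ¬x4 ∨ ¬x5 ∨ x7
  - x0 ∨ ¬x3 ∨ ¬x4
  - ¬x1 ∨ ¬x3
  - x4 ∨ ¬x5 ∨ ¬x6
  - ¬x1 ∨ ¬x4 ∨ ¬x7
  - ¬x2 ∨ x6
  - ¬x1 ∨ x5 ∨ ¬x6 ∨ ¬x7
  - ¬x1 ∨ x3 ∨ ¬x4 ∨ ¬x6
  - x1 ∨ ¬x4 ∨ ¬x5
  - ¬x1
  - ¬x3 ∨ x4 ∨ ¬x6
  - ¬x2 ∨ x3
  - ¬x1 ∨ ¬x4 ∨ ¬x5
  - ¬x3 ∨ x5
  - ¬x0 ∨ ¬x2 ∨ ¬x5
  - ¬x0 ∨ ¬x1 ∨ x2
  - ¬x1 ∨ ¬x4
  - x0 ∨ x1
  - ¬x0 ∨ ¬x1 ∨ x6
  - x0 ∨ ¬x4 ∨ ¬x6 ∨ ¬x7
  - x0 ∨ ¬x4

UNSATISFIABLE

Case x1 = True:
  Clause (¬x1) is falsified — contradiction.
Case x1 = False:
  (x1 ∨ ¬x3) forces x3 = False.
  (¬x0 ∨ x3) forces x0 = False.
  Clause (x0 ∨ x1) is falsified — contradiction.
Both cases fail, so the formula is unsatisfiable.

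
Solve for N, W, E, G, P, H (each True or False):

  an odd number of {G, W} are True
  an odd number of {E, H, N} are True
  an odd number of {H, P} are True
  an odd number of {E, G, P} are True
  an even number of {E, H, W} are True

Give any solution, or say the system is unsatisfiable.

Adding constraints 1, 3, 4, 5 mod 2: every variable appears an even number of times on the left, so the left side is 0.
But the right sides sum to 1 (mod 2). 0 ≠ 1 — the system is inconsistent.

The formula is unsatisfiable.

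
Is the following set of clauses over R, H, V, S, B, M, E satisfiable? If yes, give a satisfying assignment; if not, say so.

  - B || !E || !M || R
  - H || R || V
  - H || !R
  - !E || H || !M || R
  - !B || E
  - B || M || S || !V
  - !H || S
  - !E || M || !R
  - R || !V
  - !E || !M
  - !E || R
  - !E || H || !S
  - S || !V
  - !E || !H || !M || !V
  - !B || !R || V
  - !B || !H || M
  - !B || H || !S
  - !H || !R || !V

R: False, H: True, V: False, S: True, B: False, M: False, E: False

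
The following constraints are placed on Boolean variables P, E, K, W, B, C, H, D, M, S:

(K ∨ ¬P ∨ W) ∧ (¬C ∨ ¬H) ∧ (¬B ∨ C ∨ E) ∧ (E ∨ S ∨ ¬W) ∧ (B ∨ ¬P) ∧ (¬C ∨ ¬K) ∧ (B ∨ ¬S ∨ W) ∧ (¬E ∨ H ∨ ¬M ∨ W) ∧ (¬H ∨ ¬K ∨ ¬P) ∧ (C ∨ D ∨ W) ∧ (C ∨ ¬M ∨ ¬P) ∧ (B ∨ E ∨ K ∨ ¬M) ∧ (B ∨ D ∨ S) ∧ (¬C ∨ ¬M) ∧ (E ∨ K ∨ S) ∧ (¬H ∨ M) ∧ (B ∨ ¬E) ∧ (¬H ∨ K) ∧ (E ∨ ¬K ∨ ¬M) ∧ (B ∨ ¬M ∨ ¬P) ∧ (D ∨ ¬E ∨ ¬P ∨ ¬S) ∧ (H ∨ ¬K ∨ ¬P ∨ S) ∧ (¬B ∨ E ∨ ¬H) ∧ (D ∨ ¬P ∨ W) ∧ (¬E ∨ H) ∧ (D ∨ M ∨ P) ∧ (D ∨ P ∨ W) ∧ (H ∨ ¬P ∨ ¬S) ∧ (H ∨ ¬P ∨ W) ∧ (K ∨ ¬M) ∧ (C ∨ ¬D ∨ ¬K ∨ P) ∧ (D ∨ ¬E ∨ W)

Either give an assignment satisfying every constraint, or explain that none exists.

Set P = False.
Set E = True.
  then (B ∨ ¬E) forces B = True.
  then (¬E ∨ H) forces H = True.
  then (¬C ∨ ¬H) forces C = False.
  then (¬H ∨ M) forces M = True.
  then (¬H ∨ K) forces K = True.
  then (C ∨ ¬D ∨ ¬K ∨ P) forces D = False.
  then (D ∨ ¬E ∨ W) forces W = True.
Set S = True.
All clauses satisfied.

P: False; E: True; K: True; W: True; B: True; C: False; H: True; D: False; M: True; S: True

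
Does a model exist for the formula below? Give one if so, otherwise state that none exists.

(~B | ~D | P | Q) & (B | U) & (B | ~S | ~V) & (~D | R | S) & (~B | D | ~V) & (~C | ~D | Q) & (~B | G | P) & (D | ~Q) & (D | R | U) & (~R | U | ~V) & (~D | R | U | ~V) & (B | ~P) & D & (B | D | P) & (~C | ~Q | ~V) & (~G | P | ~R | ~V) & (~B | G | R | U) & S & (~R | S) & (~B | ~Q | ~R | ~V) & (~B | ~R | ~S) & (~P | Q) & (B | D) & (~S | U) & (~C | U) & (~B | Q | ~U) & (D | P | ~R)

Unit clause (D) forces D = True.
Unit clause (S) forces S = True.
In (~S | U) only U is left, so U = True.
Set R = False.
Set B = True.
  then (~B | Q | ~U) forces Q = True.
Set V = False.
Set G = True.
Set P = False.
Set C = False.
All clauses satisfied.

R: False, B: True, D: True, V: False, G: True, U: True, S: True, P: False, C: False, Q: True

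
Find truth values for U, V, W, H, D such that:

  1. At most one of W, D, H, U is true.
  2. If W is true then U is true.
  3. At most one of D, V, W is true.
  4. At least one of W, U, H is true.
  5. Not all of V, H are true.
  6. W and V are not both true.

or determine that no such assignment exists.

U=F, V=F, W=F, H=T, D=F

  (1) {W, D, H, U}: 1 true — at most one ✓
  (2) W=F ⇒ U: vacuous ✓
  (3) {D, V, W}: 0 true — at most one ✓
  (4) {W, U, H}: 1 true — at least one ✓
  (5) {V, H}: 1/2 true — not all ✓
  (6) W=F, V=F — not both ✓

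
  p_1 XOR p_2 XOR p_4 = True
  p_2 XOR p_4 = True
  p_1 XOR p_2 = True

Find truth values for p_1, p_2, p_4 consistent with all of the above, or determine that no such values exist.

p_1: False, p_2: True, p_4: False

p_1 XOR p_2 XOR p_4 = F XOR T XOR F = True ✓
p_2 XOR p_4 = T XOR F = True ✓
p_1 XOR p_2 = F XOR T = True ✓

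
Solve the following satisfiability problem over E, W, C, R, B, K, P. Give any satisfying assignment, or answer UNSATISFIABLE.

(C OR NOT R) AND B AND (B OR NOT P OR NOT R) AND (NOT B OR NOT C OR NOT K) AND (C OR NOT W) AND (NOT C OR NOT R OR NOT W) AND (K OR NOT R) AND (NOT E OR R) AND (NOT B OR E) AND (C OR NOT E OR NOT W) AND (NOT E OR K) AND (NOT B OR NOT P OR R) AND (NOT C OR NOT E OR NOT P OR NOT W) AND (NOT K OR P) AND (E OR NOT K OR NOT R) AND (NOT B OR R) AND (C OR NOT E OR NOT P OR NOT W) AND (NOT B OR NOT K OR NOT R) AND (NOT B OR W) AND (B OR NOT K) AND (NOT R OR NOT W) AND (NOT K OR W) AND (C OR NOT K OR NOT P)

UNSATISFIABLE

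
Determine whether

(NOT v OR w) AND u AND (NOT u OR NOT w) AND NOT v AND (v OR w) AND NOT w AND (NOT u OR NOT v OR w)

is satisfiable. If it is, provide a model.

Case w = True:
  Clause (NOT w) is falsified — contradiction.
Case w = False:
  (NOT v OR w) forces v = False.
  Clause (v OR w) is falsified — contradiction.
Both cases fail, so the formula is unsatisfiable.

Unsatisfiable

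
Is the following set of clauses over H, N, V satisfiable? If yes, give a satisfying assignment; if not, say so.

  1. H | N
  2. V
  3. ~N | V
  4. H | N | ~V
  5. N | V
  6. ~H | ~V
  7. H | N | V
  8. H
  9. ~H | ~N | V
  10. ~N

Case H = True:
  (V) forces V = True.
  Clause (~H | ~V) is falsified — contradiction.
Case H = False:
  Clause (H) is falsified — contradiction.
Both cases fail, so the formula is unsatisfiable.

Unsatisfiable — no assignment works.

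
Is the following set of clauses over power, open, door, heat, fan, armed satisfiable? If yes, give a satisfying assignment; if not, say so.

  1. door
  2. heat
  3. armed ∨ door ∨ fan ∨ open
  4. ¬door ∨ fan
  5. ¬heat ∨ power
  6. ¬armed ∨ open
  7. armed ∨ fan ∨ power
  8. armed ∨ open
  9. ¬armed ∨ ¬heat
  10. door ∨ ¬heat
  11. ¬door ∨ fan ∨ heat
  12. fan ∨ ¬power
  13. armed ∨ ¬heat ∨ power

power: True, open: True, door: True, heat: True, fan: True, armed: False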